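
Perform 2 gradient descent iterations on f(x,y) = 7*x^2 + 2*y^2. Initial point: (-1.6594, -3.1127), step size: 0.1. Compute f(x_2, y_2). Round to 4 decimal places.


Gradient descent on f(x,y) = 7*x^2 + 2*y^2.
Starting point: (-1.6594, -3.1127), alpha = 0.1
Step 1: grad_x = 2*7*-1.6594 = -23.2316, grad_y = 2*2*-3.1127 = -12.4508
  x_1 = -1.6594 - 0.1*-23.2316 = 0.6638
  y_1 = -3.1127 - 0.1*-12.4508 = -1.8676
Step 2: grad_x = 2*7*0.6638 = 9.2926, grad_y = 2*2*-1.8676 = -7.4705
  x_2 = 0.6638 - 0.1*9.2926 = -0.2655
  y_2 = -1.8676 - 0.1*-7.4705 = -1.1206
f(-0.2655, -1.1206) = 7*(-0.2655)^2 + 2*(-1.1206)^2 = 3.0048


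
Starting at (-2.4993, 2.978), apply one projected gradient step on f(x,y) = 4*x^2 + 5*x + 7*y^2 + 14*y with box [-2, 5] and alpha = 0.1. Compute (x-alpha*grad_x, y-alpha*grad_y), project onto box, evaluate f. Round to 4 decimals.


Step 1: Compute gradient at (-2.4993, 2.978).
grad_x = 2*4*-2.4993 + 5 = -14.9944
grad_y = 2*7*2.978 + 14 = 55.692
Step 2: Gradient step.
x_raw = -2.4993 - 0.1*-14.9944 = -0.9999
y_raw = 2.978 - 0.1*55.692 = -2.5912
Step 3: Project onto [-2, 5].
x_proj = clip(-0.9999) = -0.9999
y_proj = clip(-2.5912) = -2.0
Step 4: Evaluate f.
f(-0.9999, -2.0) = -1.0004


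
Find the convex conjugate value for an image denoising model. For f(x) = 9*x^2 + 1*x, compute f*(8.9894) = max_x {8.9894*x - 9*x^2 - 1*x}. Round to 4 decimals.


f*(y) = sup_x {y*x - a*x^2 - b*x} = sup_x {(y-b)*x - a*x^2}
FOC: (y - b) - 2a*x = 0 => x* = (y - b)/(2a)
x* = (8.9894 - 1)/(2*9) = 0.4439
f*(8.9894) = (y-b)^2/(4a) = (8.9894 - 1)^2/(4*9)
= 63.8305/36 = 1.7731


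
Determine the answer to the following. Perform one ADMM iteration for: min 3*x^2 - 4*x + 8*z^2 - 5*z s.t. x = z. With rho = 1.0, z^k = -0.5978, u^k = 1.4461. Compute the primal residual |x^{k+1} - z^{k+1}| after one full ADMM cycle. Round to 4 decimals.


ADMM iteration with rho = 1.0, z^k = -0.5978, u^k = 1.4461
Step 1: x-update.
Minimize 3*x^2 - 4*x + (1.0/2)*(x + 0.5978 + 1.4461)^2
FOC: (2*3 + 1.0)*x = 4 + 1.0*(-0.5978 - 1.4461)
x^{k+1} = 0.2794
Step 2: z-update.
Minimize 8*z^2 - 5*z + (1.0/2)*(0.2794 - z + 1.4461)^2
FOC: (2*8 + 1.0)*z = 5 + 1.0*(0.2794 + 1.4461)
z^{k+1} = 0.3956
Step 3: u-update.
u^{k+1} = 1.4461 + 0.2794 - 0.3956 = 1.3299
Step 4: Primal residual = |0.2794 - 0.3956| = 0.1162


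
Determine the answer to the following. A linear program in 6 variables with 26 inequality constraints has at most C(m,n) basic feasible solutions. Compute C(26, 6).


Each vertex corresponds to some choice of n active constraints out of m, so the number of vertices is at most C(m, n) = m! / (n!(m-n)!).
m = 26, n = 6
Numerator: 26 * 25 * 24 * 23 * 22 * 21
Denominator: 6! = 720
C(26, 6) = 230230


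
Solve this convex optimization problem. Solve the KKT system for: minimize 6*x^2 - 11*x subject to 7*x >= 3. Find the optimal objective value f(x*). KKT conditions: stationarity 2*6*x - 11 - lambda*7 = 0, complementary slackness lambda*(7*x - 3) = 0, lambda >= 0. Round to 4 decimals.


Step 1: Try lambda = 0 (constraint inactive).
Stationarity: 2*6*x - 11 = 0
x* = 11/(2*6) = 11/12 = 0.9167 (rounded; the exact value 11/12 is used below)
Check constraint: 7*0.9167 = 6.4169 >= 3 -- satisfied.
Step 2: Compute optimal value.
f(x*) = 6*(11/12)^2 - 11*(11/12) = -5.0417


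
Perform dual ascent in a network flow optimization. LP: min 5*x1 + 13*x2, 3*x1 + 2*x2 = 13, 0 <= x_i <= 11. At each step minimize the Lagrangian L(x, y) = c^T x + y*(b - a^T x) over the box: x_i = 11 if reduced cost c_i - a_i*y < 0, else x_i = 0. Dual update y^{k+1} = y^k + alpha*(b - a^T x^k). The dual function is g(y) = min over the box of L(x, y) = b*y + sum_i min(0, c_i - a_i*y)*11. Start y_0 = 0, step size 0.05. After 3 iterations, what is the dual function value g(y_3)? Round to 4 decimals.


Dual ascent for LP: min 5*x1 + 13*x2, 3*x1 + 2*x2 = 13, 0 <= x_i <= 11
Step 1: y^k = 0.0, reduced costs: (5.0, 13.0)
  x^k = (0.0, 0.0), subgradient = b - a^T x = 13.0
  y^{k+1} = 0.0 + 0.05*13.0 = 0.65
Step 2: y^k = 0.65, reduced costs: (3.05, 11.7)
  x^k = (0.0, 0.0), subgradient = b - a^T x = 13.0
  y^{k+1} = 0.65 + 0.05*13.0 = 1.3
Step 3: y^k = 1.3, reduced costs: (1.1, 10.4)
  x^k = (0.0, 0.0), subgradient = b - a^T x = 13.0
  y^{k+1} = 1.3 + 0.05*13.0 = 1.95
Dual objective at y_3 = 1.95: reduced costs (-0.85, 9.1), box minimizer x = (11.0, 0.0)
g(y_3) = b*y + (c1 - a1*y)*x1 + (c2 - a2*y)*x2 = 13*1.95 + (-0.85)*11.0 + 9.1*0.0 = 25.35 - 9.35 + 0.0 = 16.0


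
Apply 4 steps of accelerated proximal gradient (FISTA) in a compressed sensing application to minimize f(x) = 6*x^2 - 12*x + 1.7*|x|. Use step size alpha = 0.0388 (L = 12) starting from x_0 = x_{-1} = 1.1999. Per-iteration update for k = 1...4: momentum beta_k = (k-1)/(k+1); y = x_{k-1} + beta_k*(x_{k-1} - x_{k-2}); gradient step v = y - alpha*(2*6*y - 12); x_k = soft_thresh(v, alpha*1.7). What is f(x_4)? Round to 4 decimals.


FISTA on f(x) = 6*x^2 - 12*x + 1.7*|x|
L = 12, alpha = 0.0388
Iteration 1: beta = 0.0, y = 1.1999 + 0.0*(1.1999 - 1.1999) = 1.1999
  grad(y) = 2.3988, v = y - alpha*grad = 1.1068
  prox(v) = soft_thresh(1.1068, 0.066) = 1.0409
Iteration 2: beta = 0.3333, y = 1.0409 + 0.3333*(1.0409 - 1.1999) = 0.9879
  grad(y) = -0.1457, v = y - alpha*grad = 0.9935
  prox(v) = soft_thresh(0.9935, 0.066) = 0.9275
Iteration 3: beta = 0.5, y = 0.9275 + 0.5*(0.9275 - 1.0409) = 0.8709
  grad(y) = -1.5493, v = y - alpha*grad = 0.931
  prox(v) = soft_thresh(0.931, 0.066) = 0.865
Iteration 4: beta = 0.6, y = 0.865 + 0.6*(0.865 - 0.9275) = 0.8275
  grad(y) = -2.0695, v = y - alpha*grad = 0.9078
  prox(v) = soft_thresh(0.9078, 0.066) = 0.8419
f(x_4) = 6*0.8419^2 - 12*0.8419 + 1.7*|0.8419| = -4.4188


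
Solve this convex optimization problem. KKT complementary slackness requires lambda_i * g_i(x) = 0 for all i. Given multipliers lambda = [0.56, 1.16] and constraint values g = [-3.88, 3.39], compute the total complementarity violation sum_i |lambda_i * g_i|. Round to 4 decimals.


KKT complementary slackness check:
lambda_1 * g_1 = 0.56 * -3.88 = -2.1728
lambda_2 * g_2 = 1.16 * 3.39 = 3.9324
Total violation = 2.1728 + 3.9324 = 6.1052


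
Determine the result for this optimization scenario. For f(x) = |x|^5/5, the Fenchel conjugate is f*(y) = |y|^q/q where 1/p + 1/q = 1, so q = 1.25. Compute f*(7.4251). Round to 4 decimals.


The conjugate exponent q satisfies 1/p + 1/q = 1.
p = 5, so q = 5/(5 - 1) = 1.25
|y|^q = 7.4251^1.25 = 12.2568
f*(7.4251) = 12.2568 / 1.25 = 9.8055


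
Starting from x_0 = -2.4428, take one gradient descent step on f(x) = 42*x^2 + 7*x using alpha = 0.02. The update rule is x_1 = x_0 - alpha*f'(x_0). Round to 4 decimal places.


We compute the gradient at x_0 and apply the update.
f'(x) = 84*x + 7
f'(-2.4428) = 84*-2.4428 + 7 = -198.1952
x_1 = -2.4428 - 0.02*-198.1952 = 1.5211


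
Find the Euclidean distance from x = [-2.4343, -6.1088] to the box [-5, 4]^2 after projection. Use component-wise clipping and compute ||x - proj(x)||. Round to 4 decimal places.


Project each component onto [-5, 4].
clip(-2.4343) = -2.4343, clip(-6.1088) = -5.0
Projection = [-2.4343, -5.0]
Squared diffs: [0.0, 1.2294]
Distance = sqrt(1.2294) = 1.1088


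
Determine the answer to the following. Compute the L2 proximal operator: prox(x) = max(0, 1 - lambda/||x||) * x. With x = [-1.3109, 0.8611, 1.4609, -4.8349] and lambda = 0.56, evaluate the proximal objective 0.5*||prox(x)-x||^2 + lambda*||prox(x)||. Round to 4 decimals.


Step 1: Compute ||x||.
||x|| = 5.2887
Step 2: Compute scaling factor.
scale = max(0, 1 - 0.56/5.2887) = 0.8941
Step 3: prox(x) = [-1.1721, 0.7699, 1.3062, -4.323]
||prox(x)|| = 4.7287
Step 4: Proximal objective.
0.5*||prox-x||^2 = 0.1568
lambda*||prox|| = 2.6481
Total = 2.8049


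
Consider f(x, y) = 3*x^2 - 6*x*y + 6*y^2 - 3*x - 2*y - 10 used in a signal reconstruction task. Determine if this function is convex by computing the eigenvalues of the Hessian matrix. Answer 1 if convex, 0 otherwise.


The Hessian of f(x,y) = 3*x^2 - 6*x*y + 6*y^2 - 3*x - 2*y - 10 is:
H = [[6, -6], [-6, 12]]
Trace = 6 + 12 = 18
Determinant = 6*12 - (-6)^2 = 36
Discriminant = (18)^2 - 4*36 = 180.0
Eigenvalues: lambda_1 = 2.2918, lambda_2 = 15.7082
The function is convex.

1


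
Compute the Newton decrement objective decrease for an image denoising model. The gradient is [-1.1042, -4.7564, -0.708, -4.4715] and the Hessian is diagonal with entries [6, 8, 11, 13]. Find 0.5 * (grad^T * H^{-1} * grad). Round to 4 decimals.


Step 1: H is diagonal, so H^(-1) * g = [-0.184, -0.5946, -0.0644, -0.344].
Step 2: g^T H^(-1) g = sum_i g_i^2 / H_ii
  = (-1.1042)^2/6 + (-4.7564)^2/8 + (-0.708)^2/11 + (-4.4715)^2/13
  = 0.2032 + 2.8279 + 0.0456 + 1.538 = 4.6147
Step 3: Objective decrease = 0.5 * g^T H^(-1) g = 2.3074


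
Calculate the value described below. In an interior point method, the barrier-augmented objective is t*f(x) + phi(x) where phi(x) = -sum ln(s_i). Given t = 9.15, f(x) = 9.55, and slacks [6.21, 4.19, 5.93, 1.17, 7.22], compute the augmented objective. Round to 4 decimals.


Step 1: Compute log-barrier.
ln values: [1.8262, 1.4327, 1.78, 0.157, 1.9769]
phi = -(1.8262 + 1.4327 + 1.78 + 0.157 + 1.9769) = -7.1727
Step 2: Compute augmented objective.
t*f(x) = 9.15*9.55 = 87.3825
Total = 87.3825 - 7.1727 = 80.2098


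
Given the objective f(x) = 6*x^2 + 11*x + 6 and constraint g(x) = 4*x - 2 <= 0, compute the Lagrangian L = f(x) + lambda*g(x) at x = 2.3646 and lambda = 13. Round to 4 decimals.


Step 1: Evaluate f(x).
f(2.3646) = 6*2.3646^2 + 11*2.3646 + 6 = 65.5586
Step 2: Evaluate g(x).
g(2.3646) = 4*2.3646 - 2 = 7.4584
Step 3: Compute Lagrangian.
L = 65.5586 + 13*7.4584 = 162.5178


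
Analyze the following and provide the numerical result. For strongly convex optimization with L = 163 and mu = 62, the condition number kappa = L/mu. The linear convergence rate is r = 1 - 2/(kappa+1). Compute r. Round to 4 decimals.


Step 1: Compute the condition number.
kappa = L/mu = 163/62 = 2.629
Step 2: Compute the convergence rate.
r = 1 - 2/(kappa + 1) = 1 - 2*mu/(L + mu) = (L - mu)/(L + mu) = 101/225 = 0.4489


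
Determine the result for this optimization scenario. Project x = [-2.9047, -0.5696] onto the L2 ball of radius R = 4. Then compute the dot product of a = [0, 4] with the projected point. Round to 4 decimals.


Step 1: Compute ||x|| (intermediates to 6 decimals).
||x|| = sqrt((-2.9047)^2 + (-0.5696)^2) = 2.960021
Step 2: Project.
Since ||x|| <= R, proj = x (no scaling needed).
proj(x) = [-2.9047, -0.5696]
Step 3: Dot product.
a^T * proj(x) = 0*(-2.9047) + 4*(-0.5696) = -2.2784


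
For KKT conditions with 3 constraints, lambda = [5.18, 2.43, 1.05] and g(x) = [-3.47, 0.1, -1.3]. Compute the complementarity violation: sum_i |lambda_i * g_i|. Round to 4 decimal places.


KKT complementary slackness check:
lambda_1 * g_1 = 5.18 * -3.47 = -17.9746
lambda_2 * g_2 = 2.43 * 0.1 = 0.243
lambda_3 * g_3 = 1.05 * -1.3 = -1.365
Total violation = 17.9746 + 0.243 + 1.365 = 19.5826


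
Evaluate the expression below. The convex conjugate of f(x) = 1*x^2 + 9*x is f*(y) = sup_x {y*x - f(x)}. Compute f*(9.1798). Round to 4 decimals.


f*(y) = sup_x {y*x - a*x^2 - b*x} = sup_x {(y-b)*x - a*x^2}
FOC: (y - b) - 2a*x = 0 => x* = (y - b)/(2a)
x* = (9.1798 - 9)/(2*1) = 0.0899
f*(9.1798) = (y-b)^2/(4a) = (9.1798 - 9)^2/(4*1)
= 0.0323/4 = 0.0081


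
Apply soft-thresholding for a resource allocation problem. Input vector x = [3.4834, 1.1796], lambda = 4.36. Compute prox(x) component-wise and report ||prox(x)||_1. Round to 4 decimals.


Soft-thresholding with lambda = 4.36:
prox(3.4834) = sign(3.4834)*max(|3.4834| - 4.36, 0) = 0.0
prox(1.1796) = sign(1.1796)*max(|1.1796| - 4.36, 0) = 0.0
prox(x) = [0.0, 0.0]
||prox(x)||_1 = 0.0 + 0.0 = 0.0


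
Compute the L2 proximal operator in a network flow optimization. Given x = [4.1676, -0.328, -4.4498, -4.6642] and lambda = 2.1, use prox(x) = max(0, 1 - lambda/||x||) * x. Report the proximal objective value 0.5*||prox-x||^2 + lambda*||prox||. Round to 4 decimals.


Step 1: Compute ||x||.
||x|| = 7.6832
Step 2: Compute scaling factor.
scale = max(0, 1 - 2.1/7.6832) = 0.7267
Step 3: prox(x) = [3.0285, -0.2384, -3.2336, -3.3894]
||prox(x)|| = 5.5832
Step 4: Proximal objective.
0.5*||prox-x||^2 = 2.205
lambda*||prox|| = 11.7247
Total = 13.9298


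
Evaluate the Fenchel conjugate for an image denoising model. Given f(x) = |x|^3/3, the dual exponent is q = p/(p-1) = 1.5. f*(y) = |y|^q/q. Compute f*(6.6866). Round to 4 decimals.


The conjugate exponent q satisfies 1/p + 1/q = 1.
p = 3, so q = 3/(3 - 1) = 1.5
|y|^q = 6.6866^1.5 = 17.2905
f*(6.6866) = 17.2905 / 1.5 = 11.527


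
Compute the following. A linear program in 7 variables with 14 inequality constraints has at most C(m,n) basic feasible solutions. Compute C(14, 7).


Each vertex corresponds to some choice of n active constraints out of m, so the number of vertices is at most C(m, n) = m! / (n!(m-n)!).
m = 14, n = 7
Numerator: 14 * 13 * 12 * 11 * 10 * 9 * 8
Denominator: 7! = 5040
C(14, 7) = 3432


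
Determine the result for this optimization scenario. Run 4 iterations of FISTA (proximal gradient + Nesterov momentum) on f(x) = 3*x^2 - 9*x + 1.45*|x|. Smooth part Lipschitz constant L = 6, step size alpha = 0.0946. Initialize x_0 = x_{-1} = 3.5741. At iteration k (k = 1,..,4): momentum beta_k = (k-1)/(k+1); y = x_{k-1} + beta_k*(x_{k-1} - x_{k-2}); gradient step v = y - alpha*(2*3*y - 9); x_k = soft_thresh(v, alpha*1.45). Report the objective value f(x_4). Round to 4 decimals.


FISTA on f(x) = 3*x^2 - 9*x + 1.45*|x|
L = 6, alpha = 0.0946
Iteration 1: beta = 0.0, y = 3.5741 + 0.0*(3.5741 - 3.5741) = 3.5741
  grad(y) = 12.4446, v = y - alpha*grad = 2.3968
  prox(v) = soft_thresh(2.3968, 0.1372) = 2.2597
Iteration 2: beta = 0.3333, y = 2.2597 + 0.3333*(2.2597 - 3.5741) = 1.8215
  grad(y) = 1.9292, v = y - alpha*grad = 1.639
  prox(v) = soft_thresh(1.639, 0.1372) = 1.5019
Iteration 3: beta = 0.5, y = 1.5019 + 0.5*(1.5019 - 2.2597) = 1.123
  grad(y) = -2.2623, v = y - alpha*grad = 1.337
  prox(v) = soft_thresh(1.337, 0.1372) = 1.1998
Iteration 4: beta = 0.6, y = 1.1998 + 0.6*(1.1998 - 1.5019) = 1.0186
  grad(y) = -2.8887, v = y - alpha*grad = 1.2918
  prox(v) = soft_thresh(1.2918, 0.1372) = 1.1547
f(x_4) = 3*1.1547^2 - 9*1.1547 + 1.45*|1.1547| = -4.718


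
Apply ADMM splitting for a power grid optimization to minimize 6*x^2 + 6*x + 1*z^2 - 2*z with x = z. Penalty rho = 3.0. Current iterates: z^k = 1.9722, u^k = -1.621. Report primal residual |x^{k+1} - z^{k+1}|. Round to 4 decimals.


ADMM iteration with rho = 3.0, z^k = 1.9722, u^k = -1.621
Step 1: x-update.
Minimize 6*x^2 + 6*x + (3.0/2)*(x - 1.9722 - 1.621)^2
FOC: (2*6 + 3.0)*x = -6 + 3.0*(1.9722 + 1.621)
x^{k+1} = 0.3186
Step 2: z-update.
Minimize 1*z^2 - 2*z + (3.0/2)*(0.3186 - z - 1.621)^2
FOC: (2*1 + 3.0)*z = 2 + 3.0*(0.3186 - 1.621)
z^{k+1} = -0.3814
Step 3: u-update.
u^{k+1} = -1.621 + 0.3186 + 0.3814 = -0.9209
Step 4: Primal residual = |0.3186 + 0.3814| = 0.7001


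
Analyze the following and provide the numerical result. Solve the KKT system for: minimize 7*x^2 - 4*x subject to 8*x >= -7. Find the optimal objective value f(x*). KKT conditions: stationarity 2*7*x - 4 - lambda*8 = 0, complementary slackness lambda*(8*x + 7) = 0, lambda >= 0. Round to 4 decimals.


Step 1: Try lambda = 0 (constraint inactive).
Stationarity: 2*7*x - 4 = 0
x* = 4/(2*7) = 2/7 = 0.2857 (rounded; the exact value 2/7 is used below)
Check constraint: 8*0.2857 = 2.2856 >= -7 -- satisfied.
Step 2: Compute optimal value.
f(x*) = 7*(2/7)^2 - 4*(2/7) = -0.5714


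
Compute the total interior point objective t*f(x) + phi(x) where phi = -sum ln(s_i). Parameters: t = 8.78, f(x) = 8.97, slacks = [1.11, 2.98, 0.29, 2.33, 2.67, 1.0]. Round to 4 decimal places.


Step 1: Compute log-barrier.
ln values: [0.1044, 1.0919, -1.2379, 0.8459, 0.9821, 0.0]
phi = -(0.1044 + 1.0919 - 1.2379 + 0.8459 + 0.9821 + 0.0) = -1.7864
Step 2: Compute augmented objective.
t*f(x) = 8.78*8.97 = 78.7566
Total = 78.7566 - 1.7864 = 76.9702


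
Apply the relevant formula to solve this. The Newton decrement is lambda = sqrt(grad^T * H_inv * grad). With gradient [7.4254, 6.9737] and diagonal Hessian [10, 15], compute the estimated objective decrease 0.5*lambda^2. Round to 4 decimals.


Step 1: H is diagonal, so H^(-1) * g = [0.7425, 0.4649].
Step 2: g^T H^(-1) g = sum_i g_i^2 / H_ii
  = (7.4254)^2/10 + (6.9737)^2/15
  = 5.5137 + 3.2422 = 8.7558
Step 3: Objective decrease = 0.5 * g^T H^(-1) g = 4.3779


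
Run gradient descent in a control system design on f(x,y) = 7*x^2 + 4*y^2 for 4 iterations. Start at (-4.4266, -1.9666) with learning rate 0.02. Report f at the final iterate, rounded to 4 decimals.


Gradient descent on f(x,y) = 7*x^2 + 4*y^2.
Starting point: (-4.4266, -1.9666), alpha = 0.02
Step 1: grad_x = 2*7*-4.4266 = -61.9724, grad_y = 2*4*-1.9666 = -15.7328
  x_1 = -4.4266 - 0.02*-61.9724 = -3.1872
  y_1 = -1.9666 - 0.02*-15.7328 = -1.6519
Step 2: grad_x = 2*7*-3.1872 = -44.6201, grad_y = 2*4*-1.6519 = -13.2156
  x_2 = -3.1872 - 0.02*-44.6201 = -2.2947
  y_2 = -1.6519 - 0.02*-13.2156 = -1.3876
Step 3: grad_x = 2*7*-2.2947 = -32.1265, grad_y = 2*4*-1.3876 = -11.1011
  x_3 = -2.2947 - 0.02*-32.1265 = -1.6522
  y_3 = -1.3876 - 0.02*-11.1011 = -1.1656
Step 4: grad_x = 2*7*-1.6522 = -23.1311, grad_y = 2*4*-1.1656 = -9.3249
  x_4 = -1.6522 - 0.02*-23.1311 = -1.1896
  y_4 = -1.1656 - 0.02*-9.3249 = -0.9791
f(-1.1896, -0.9791) = 7*(-1.1896)^2 + 4*(-0.9791)^2 = 13.7407


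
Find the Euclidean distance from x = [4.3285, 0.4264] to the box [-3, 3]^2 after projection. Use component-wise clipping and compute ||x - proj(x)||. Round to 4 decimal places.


Project each component onto [-3, 3].
clip(4.3285) = 3.0, clip(0.4264) = 0.4264
Projection = [3.0, 0.4264]
Squared diffs: [1.7649, 0.0]
Distance = sqrt(1.7649) = 1.3285


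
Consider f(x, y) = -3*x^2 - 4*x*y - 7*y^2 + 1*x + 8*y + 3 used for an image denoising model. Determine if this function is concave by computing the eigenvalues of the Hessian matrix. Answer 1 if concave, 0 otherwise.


The Hessian of f(x,y) = -3*x^2 - 4*x*y - 7*y^2 + 1*x + 8*y + 3 is:
H = [[-6, -4], [-4, -14]]
Trace = -6 - 14 = -20
Determinant = -6*-14 - (-4)^2 = 68
Discriminant = (-20)^2 - 4*68 = 128.0
Eigenvalues: lambda_1 = -15.6569, lambda_2 = -4.3431
The function is concave.

1


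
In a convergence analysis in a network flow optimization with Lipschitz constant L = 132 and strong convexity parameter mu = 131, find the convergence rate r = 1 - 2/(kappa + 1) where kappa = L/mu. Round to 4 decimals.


Step 1: Compute the condition number.
kappa = L/mu = 132/131 = 1.0076
Step 2: Compute the convergence rate.
r = 1 - 2/(kappa + 1) = 1 - 2*mu/(L + mu) = (L - mu)/(L + mu) = 1/263 = 0.0038


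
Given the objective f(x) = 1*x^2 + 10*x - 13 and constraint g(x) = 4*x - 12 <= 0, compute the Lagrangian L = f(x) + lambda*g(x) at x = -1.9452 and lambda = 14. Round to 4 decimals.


Step 1: Evaluate f(x).
f(-1.9452) = 1*(-1.9452)^2 + 10*(-1.9452) - 13 = -28.6682
Step 2: Evaluate g(x).
g(-1.9452) = 4*-1.9452 - 12 = -19.7808
Step 3: Compute Lagrangian.
L = -28.6682 + 14*-19.7808 = -305.5994


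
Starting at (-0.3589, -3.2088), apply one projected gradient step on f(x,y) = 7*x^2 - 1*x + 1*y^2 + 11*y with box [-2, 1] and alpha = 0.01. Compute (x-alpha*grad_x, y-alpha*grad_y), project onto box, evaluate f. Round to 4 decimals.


Step 1: Compute gradient at (-0.3589, -3.2088).
grad_x = 2*7*-0.3589 - 1 = -6.0246
grad_y = 2*1*-3.2088 + 11 = 4.5824
Step 2: Gradient step.
x_raw = -0.3589 - 0.01*-6.0246 = -0.2987
y_raw = -3.2088 - 0.01*4.5824 = -3.2546
Step 3: Project onto [-2, 1].
x_proj = clip(-0.2987) = -0.2987
y_proj = clip(-3.2546) = -2.0
Step 4: Evaluate f.
f(-0.2987, -2.0) = -17.077


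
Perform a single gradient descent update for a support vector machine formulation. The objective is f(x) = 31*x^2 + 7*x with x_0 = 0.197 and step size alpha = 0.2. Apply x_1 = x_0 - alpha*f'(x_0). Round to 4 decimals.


We compute the gradient at x_0 and apply the update.
f'(x) = 62*x + 7
f'(0.197) = 62*0.197 + 7 = 19.214
x_1 = 0.197 - 0.2*19.214 = -3.6458


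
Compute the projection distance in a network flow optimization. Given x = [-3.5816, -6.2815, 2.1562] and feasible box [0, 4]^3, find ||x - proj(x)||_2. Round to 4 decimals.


Project each component onto [0, 4].
clip(-3.5816) = 0.0, clip(-6.2815) = 0.0, clip(2.1562) = 2.1562
Projection = [0.0, 0.0, 2.1562]
Squared diffs: [12.8279, 39.4572, 0.0]
Distance = sqrt(52.2851) = 7.2308


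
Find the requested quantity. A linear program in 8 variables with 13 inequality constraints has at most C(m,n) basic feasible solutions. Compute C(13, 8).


Each vertex corresponds to some choice of n active constraints out of m, so the number of vertices is at most C(m, n) = m! / (n!(m-n)!).
m = 13, n = 8
Numerator: 13 * 12 * 11 * 10 * 9 * 8 * 7 * 6
Denominator: 8! = 40320
C(13, 8) = 1287


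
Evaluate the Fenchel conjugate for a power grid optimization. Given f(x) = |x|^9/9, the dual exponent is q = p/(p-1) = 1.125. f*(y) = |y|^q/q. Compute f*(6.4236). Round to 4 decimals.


The conjugate exponent q satisfies 1/p + 1/q = 1.
p = 9, so q = 9/(9 - 1) = 1.125
|y|^q = 6.4236^1.125 = 8.105
f*(6.4236) = 8.105 / 1.125 = 7.2044


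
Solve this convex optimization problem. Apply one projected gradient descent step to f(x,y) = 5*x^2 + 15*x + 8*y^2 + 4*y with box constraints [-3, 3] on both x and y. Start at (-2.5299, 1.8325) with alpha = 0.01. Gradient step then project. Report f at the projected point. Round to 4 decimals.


Step 1: Compute gradient at (-2.5299, 1.8325).
grad_x = 2*5*-2.5299 + 15 = -10.299
grad_y = 2*8*1.8325 + 4 = 33.32
Step 2: Gradient step.
x_raw = -2.5299 - 0.01*-10.299 = -2.4269
y_raw = 1.8325 - 0.01*33.32 = 1.4993
Step 3: Project onto [-3, 3].
x_proj = clip(-2.4269) = -2.4269
y_proj = clip(1.4993) = 1.4993
Step 4: Evaluate f.
f(-2.4269, 1.4993) = 17.0262


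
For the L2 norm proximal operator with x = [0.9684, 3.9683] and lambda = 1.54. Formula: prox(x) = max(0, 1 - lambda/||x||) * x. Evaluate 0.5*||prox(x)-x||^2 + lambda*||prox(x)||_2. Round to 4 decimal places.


Step 1: Compute ||x||.
||x|| = 4.0848
Step 2: Compute scaling factor.
scale = max(0, 1 - 1.54/4.0848) = 0.623
Step 3: prox(x) = [0.6033, 2.4722]
||prox(x)|| = 2.5448
Step 4: Proximal objective.
0.5*||prox-x||^2 = 1.1858
lambda*||prox|| = 3.919
Total = 5.1047


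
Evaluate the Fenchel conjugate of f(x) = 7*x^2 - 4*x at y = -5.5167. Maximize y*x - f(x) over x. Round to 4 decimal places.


f*(y) = sup_x {y*x - a*x^2 - b*x} = sup_x {(y-b)*x - a*x^2}
FOC: (y - b) - 2a*x = 0 => x* = (y - b)/(2a)
x* = (-5.5167 + 4)/(2*7) = -0.1083
f*(-5.5167) = (y-b)^2/(4a) = (-5.5167 + 4)^2/(4*7)
= 2.3004/28 = 0.0822


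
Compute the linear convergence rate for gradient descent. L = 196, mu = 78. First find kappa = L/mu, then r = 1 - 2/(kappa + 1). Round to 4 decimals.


Step 1: Compute the condition number.
kappa = L/mu = 196/78 = 2.5128
Step 2: Compute the convergence rate.
r = 1 - 2/(kappa + 1) = 1 - 2*mu/(L + mu) = (L - mu)/(L + mu) = 118/274 = 0.4307


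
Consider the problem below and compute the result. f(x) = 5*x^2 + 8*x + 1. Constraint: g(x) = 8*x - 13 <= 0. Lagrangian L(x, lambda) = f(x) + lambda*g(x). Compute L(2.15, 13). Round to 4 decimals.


Step 1: Evaluate f(x).
f(2.15) = 5*2.15^2 + 8*2.15 + 1 = 41.3125
Step 2: Evaluate g(x).
g(2.15) = 8*2.15 - 13 = 4.2
Step 3: Compute Lagrangian.
L = 41.3125 + 13*4.2 = 95.9125


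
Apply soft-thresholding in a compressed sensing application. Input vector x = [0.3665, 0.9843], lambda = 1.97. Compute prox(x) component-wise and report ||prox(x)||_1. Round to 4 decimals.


Soft-thresholding with lambda = 1.97:
prox(0.3665) = sign(0.3665)*max(|0.3665| - 1.97, 0) = 0.0
prox(0.9843) = sign(0.9843)*max(|0.9843| - 1.97, 0) = 0.0
prox(x) = [0.0, 0.0]
||prox(x)||_1 = 0.0 + 0.0 = 0.0


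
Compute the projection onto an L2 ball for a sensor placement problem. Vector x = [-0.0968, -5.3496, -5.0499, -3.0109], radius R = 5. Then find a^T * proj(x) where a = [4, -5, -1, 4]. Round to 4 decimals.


Step 1: Compute ||x|| (intermediates to 6 decimals).
||x|| = sqrt((-0.0968)^2 + (-5.3496)^2 + (-5.0499)^2 + (-3.0109)^2) = 7.949503
Step 2: Project.
Since ||x|| > R, scale = R/||x|| = 5/7.949503 = 0.62897, proj(x) = scale * x
proj(x) = [-0.060884, -3.364738, -3.176236, -1.893766]
Step 3: Dot product.
a^T * proj(x) = 4*(-0.060884) - 5*(-3.364738) - 1*(-3.176236) + 4*(-1.893766) = 12.1813


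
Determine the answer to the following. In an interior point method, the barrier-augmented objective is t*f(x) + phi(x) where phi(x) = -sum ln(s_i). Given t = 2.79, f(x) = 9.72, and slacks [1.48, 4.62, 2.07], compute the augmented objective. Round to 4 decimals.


Step 1: Compute log-barrier.
ln values: [0.392, 1.5304, 0.7275]
phi = -(0.392 + 1.5304 + 0.7275) = -2.65
Step 2: Compute augmented objective.
t*f(x) = 2.79*9.72 = 27.1188
Total = 27.1188 - 2.65 = 24.4688


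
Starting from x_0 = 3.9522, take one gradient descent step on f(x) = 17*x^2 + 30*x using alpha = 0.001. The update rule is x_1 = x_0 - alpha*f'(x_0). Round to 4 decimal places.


We compute the gradient at x_0 and apply the update.
f'(x) = 34*x + 30
f'(3.9522) = 34*3.9522 + 30 = 164.3748
x_1 = 3.9522 - 0.001*164.3748 = 3.7878


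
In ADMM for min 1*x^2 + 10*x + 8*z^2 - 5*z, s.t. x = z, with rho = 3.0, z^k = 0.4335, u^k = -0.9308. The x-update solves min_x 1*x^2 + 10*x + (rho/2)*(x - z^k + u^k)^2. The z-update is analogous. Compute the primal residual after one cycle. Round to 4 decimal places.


ADMM iteration with rho = 3.0, z^k = 0.4335, u^k = -0.9308
Step 1: x-update.
Minimize 1*x^2 + 10*x + (3.0/2)*(x - 0.4335 - 0.9308)^2
FOC: (2*1 + 3.0)*x = -10 + 3.0*(0.4335 + 0.9308)
x^{k+1} = -1.1814
Step 2: z-update.
Minimize 8*z^2 - 5*z + (3.0/2)*(-1.1814 - z - 0.9308)^2
FOC: (2*8 + 3.0)*z = 5 + 3.0*(-1.1814 - 0.9308)
z^{k+1} = -0.0704
Step 3: u-update.
u^{k+1} = -0.9308 - 1.1814 + 0.0704 = -2.0419
Step 4: Primal residual = |-1.1814 + 0.0704| = 1.1111


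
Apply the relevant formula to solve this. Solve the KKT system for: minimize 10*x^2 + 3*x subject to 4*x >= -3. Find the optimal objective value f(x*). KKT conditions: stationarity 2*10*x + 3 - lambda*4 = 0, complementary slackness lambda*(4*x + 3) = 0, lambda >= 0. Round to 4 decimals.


Step 1: Try lambda = 0 (constraint inactive).
Stationarity: 2*10*x + 3 = 0
x* = -3/(2*10) = -0.15
Check constraint: 4*-0.15 = -0.6 >= -3 -- satisfied.
Step 2: Compute optimal value.
f(x*) = 10*(-0.15)^2 + 3*(-0.15) = -0.225


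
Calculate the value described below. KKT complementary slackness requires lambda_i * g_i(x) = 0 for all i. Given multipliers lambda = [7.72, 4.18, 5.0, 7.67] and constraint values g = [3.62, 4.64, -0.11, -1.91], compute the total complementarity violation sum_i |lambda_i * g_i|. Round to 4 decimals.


KKT complementary slackness check:
lambda_1 * g_1 = 7.72 * 3.62 = 27.9464
lambda_2 * g_2 = 4.18 * 4.64 = 19.3952
lambda_3 * g_3 = 5.0 * -0.11 = -0.55
lambda_4 * g_4 = 7.67 * -1.91 = -14.6497
Total violation = 27.9464 + 19.3952 + 0.55 + 14.6497 = 62.5413


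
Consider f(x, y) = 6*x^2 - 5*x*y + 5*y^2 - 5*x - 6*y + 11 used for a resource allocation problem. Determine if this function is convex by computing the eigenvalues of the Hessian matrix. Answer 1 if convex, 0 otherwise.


The Hessian of f(x,y) = 6*x^2 - 5*x*y + 5*y^2 - 5*x - 6*y + 11 is:
H = [[12, -5], [-5, 10]]
Trace = 12 + 10 = 22
Determinant = 12*10 - (-5)^2 = 95
Discriminant = (22)^2 - 4*95 = 104.0
Eigenvalues: lambda_1 = 5.901, lambda_2 = 16.099
The function is convex.

1


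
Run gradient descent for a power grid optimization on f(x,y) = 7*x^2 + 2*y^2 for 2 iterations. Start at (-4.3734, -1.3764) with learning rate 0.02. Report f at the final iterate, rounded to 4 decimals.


Gradient descent on f(x,y) = 7*x^2 + 2*y^2.
Starting point: (-4.3734, -1.3764), alpha = 0.02
Step 1: grad_x = 2*7*-4.3734 = -61.2276, grad_y = 2*2*-1.3764 = -5.5056
  x_1 = -4.3734 - 0.02*-61.2276 = -3.1488
  y_1 = -1.3764 - 0.02*-5.5056 = -1.2663
Step 2: grad_x = 2*7*-3.1488 = -44.0839, grad_y = 2*2*-1.2663 = -5.0652
  x_2 = -3.1488 - 0.02*-44.0839 = -2.2672
  y_2 = -1.2663 - 0.02*-5.0652 = -1.165
f(-2.2672, -1.165) = 7*(-2.2672)^2 + 2*(-1.165)^2 = 38.6948


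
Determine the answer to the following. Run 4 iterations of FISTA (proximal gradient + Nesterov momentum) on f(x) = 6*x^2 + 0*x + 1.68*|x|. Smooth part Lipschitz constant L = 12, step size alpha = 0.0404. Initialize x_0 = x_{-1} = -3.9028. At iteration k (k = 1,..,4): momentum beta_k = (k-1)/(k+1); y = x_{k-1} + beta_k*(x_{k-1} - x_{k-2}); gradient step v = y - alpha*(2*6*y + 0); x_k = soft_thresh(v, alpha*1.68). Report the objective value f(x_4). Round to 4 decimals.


FISTA on f(x) = 6*x^2 + 0*x + 1.68*|x|
L = 12, alpha = 0.0404
Iteration 1: beta = 0.0, y = -3.9028 + 0.0*(-3.9028 + 3.9028) = -3.9028
  grad(y) = -46.8336, v = y - alpha*grad = -2.0107
  prox(v) = soft_thresh(-2.0107, 0.0679) = -1.9429
Iteration 2: beta = 0.3333, y = -1.9429 + 0.3333*(-1.9429 + 3.9028) = -1.2895
  grad(y) = -15.4744, v = y - alpha*grad = -0.6644
  prox(v) = soft_thresh(-0.6644, 0.0679) = -0.5965
Iteration 3: beta = 0.5, y = -0.5965 + 0.5*(-0.5965 + 1.9429) = 0.0767
  grad(y) = 0.9202, v = y - alpha*grad = 0.0395
  prox(v) = soft_thresh(0.0395, 0.0679) = 0.0
Iteration 4: beta = 0.6, y = 0.0 + 0.6*(0.0 + 0.5965) = 0.3579
  grad(y) = 4.2948, v = y - alpha*grad = 0.1844
  prox(v) = soft_thresh(0.1844, 0.0679) = 0.1165
f(x_4) = 6*0.1165^2 + 0*0.1165 + 1.68*|0.1165| = 0.2772


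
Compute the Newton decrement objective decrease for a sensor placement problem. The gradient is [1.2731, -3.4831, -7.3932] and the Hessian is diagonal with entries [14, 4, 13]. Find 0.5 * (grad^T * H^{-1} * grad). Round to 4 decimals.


Step 1: H is diagonal, so H^(-1) * g = [0.0909, -0.8708, -0.5687].
Step 2: g^T H^(-1) g = sum_i g_i^2 / H_ii
  = (1.2731)^2/14 + (-3.4831)^2/4 + (-7.3932)^2/13
  = 0.1158 + 3.033 + 4.2046 = 7.3533
Step 3: Objective decrease = 0.5 * g^T H^(-1) g = 3.6767


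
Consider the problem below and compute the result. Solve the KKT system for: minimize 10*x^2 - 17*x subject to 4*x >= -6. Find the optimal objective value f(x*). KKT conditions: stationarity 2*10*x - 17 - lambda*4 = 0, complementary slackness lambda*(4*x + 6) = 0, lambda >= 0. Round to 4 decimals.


Step 1: Try lambda = 0 (constraint inactive).
Stationarity: 2*10*x - 17 = 0
x* = 17/(2*10) = 0.85
Check constraint: 4*0.85 = 3.4 >= -6 -- satisfied.
Step 2: Compute optimal value.
f(x*) = 10*0.85^2 - 17*0.85 = -7.225


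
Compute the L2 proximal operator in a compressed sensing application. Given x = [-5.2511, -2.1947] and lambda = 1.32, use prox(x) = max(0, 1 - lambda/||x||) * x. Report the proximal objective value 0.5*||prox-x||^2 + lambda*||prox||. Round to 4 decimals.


Step 1: Compute ||x||.
||x|| = 5.6913
Step 2: Compute scaling factor.
scale = max(0, 1 - 1.32/5.6913) = 0.7681
Step 3: prox(x) = [-4.0332, -1.6857]
||prox(x)|| = 4.3713
Step 4: Proximal objective.
0.5*||prox-x||^2 = 0.8712
lambda*||prox|| = 5.7701
Total = 6.6413


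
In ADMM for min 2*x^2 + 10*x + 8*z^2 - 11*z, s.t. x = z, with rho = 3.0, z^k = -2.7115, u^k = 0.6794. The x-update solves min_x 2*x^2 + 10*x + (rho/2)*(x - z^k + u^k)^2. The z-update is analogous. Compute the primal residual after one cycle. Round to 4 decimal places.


ADMM iteration with rho = 3.0, z^k = -2.7115, u^k = 0.6794
Step 1: x-update.
Minimize 2*x^2 + 10*x + (3.0/2)*(x + 2.7115 + 0.6794)^2
FOC: (2*2 + 3.0)*x = -10 + 3.0*(-2.7115 - 0.6794)
x^{k+1} = -2.8818
Step 2: z-update.
Minimize 8*z^2 - 11*z + (3.0/2)*(-2.8818 - z + 0.6794)^2
FOC: (2*8 + 3.0)*z = 11 + 3.0*(-2.8818 + 0.6794)
z^{k+1} = 0.2312
Step 3: u-update.
u^{k+1} = 0.6794 - 2.8818 - 0.2312 = -2.4336
Step 4: Primal residual = |-2.8818 - 0.2312| = 3.113


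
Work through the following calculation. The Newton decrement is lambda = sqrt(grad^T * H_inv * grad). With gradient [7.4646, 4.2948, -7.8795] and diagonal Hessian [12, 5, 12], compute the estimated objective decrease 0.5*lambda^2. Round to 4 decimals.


Step 1: H is diagonal, so H^(-1) * g = [0.6221, 0.859, -0.6566].
Step 2: g^T H^(-1) g = sum_i g_i^2 / H_ii
  = (7.4646)^2/12 + (4.2948)^2/5 + (-7.8795)^2/12
  = 4.6434 + 3.6891 + 5.1739 = 13.5063
Step 3: Objective decrease = 0.5 * g^T H^(-1) g = 6.7531


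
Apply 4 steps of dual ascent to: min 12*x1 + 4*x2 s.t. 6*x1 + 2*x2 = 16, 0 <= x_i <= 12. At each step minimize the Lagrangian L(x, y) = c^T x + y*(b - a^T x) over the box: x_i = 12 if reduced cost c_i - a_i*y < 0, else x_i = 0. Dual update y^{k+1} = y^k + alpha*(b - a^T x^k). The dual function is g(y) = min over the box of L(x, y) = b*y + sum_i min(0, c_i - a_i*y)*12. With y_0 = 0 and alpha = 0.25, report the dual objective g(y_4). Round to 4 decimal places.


Dual ascent for LP: min 12*x1 + 4*x2, 6*x1 + 2*x2 = 16, 0 <= x_i <= 12
Step 1: y^k = 0.0, reduced costs: (12.0, 4.0)
  x^k = (0.0, 0.0), subgradient = b - a^T x = 16.0
  y^{k+1} = 0.0 + 0.25*16.0 = 4.0
Step 2: y^k = 4.0, reduced costs: (-12.0, -4.0)
  x^k = (12.0, 12.0), subgradient = b - a^T x = -80.0
  y^{k+1} = 4.0 + 0.25*-80.0 = -16.0
Step 3: y^k = -16.0, reduced costs: (108.0, 36.0)
  x^k = (0.0, 0.0), subgradient = b - a^T x = 16.0
  y^{k+1} = -16.0 + 0.25*16.0 = -12.0
Step 4: y^k = -12.0, reduced costs: (84.0, 28.0)
  x^k = (0.0, 0.0), subgradient = b - a^T x = 16.0
  y^{k+1} = -12.0 + 0.25*16.0 = -8.0
Dual objective at y_4 = -8.0: reduced costs (60.0, 20.0), box minimizer x = (0.0, 0.0)
g(y_4) = b*y + (c1 - a1*y)*x1 + (c2 - a2*y)*x2 = 16*(-8.0) + 60.0*0.0 + 20.0*0.0 = -128.0 + 0.0 + 0.0 = -128.0


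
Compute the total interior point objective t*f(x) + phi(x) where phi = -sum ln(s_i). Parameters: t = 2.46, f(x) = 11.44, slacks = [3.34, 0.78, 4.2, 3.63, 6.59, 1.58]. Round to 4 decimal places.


Step 1: Compute log-barrier.
ln values: [1.206, -0.2485, 1.4351, 1.2892, 1.8856, 0.4574]
phi = -(1.206 - 0.2485 + 1.4351 + 1.2892 + 1.8856 + 0.4574) = -6.0248
Step 2: Compute augmented objective.
t*f(x) = 2.46*11.44 = 28.1424
Total = 28.1424 - 6.0248 = 22.1176


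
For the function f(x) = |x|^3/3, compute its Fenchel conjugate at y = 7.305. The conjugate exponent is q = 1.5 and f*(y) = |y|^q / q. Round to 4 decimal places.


The conjugate exponent q satisfies 1/p + 1/q = 1.
p = 3, so q = 3/(3 - 1) = 1.5
|y|^q = 7.305^1.5 = 19.7438
f*(7.305) = 19.7438 / 1.5 = 13.1625


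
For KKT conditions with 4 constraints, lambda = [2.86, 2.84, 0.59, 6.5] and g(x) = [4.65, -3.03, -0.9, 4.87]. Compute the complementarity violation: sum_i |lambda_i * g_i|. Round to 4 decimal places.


KKT complementary slackness check:
lambda_1 * g_1 = 2.86 * 4.65 = 13.299
lambda_2 * g_2 = 2.84 * -3.03 = -8.6052
lambda_3 * g_3 = 0.59 * -0.9 = -0.531
lambda_4 * g_4 = 6.5 * 4.87 = 31.655
Total violation = 13.299 + 8.6052 + 0.531 + 31.655 = 54.0902


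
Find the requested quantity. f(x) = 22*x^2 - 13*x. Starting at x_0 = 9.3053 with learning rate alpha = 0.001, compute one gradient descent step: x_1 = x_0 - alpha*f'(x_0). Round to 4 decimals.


We compute the gradient at x_0 and apply the update.
f'(x) = 44*x - 13
f'(9.3053) = 44*9.3053 - 13 = 396.4332
x_1 = 9.3053 - 0.001*396.4332 = 8.9089


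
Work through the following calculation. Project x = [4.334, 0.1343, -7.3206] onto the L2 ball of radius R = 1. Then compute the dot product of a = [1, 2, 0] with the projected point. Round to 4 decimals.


Step 1: Compute ||x|| (intermediates to 6 decimals).
||x|| = sqrt(4.334^2 + 0.1343^2 + (-7.3206)^2) = 8.508394
Step 2: Project.
Since ||x|| > R, scale = R/||x|| = 1/8.508394 = 0.117531, proj(x) = scale * x
proj(x) = [0.509379, 0.015784, -0.860397]
Step 3: Dot product.
a^T * proj(x) = 1*0.509379 + 2*0.015784 + 0*(-0.860397) = 0.5409


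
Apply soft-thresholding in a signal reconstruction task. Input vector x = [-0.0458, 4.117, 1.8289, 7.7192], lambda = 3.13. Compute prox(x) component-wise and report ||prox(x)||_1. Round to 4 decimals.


Soft-thresholding with lambda = 3.13:
prox(-0.0458) = sign(-0.0458)*max(|-0.0458| - 3.13, 0) = 0.0
prox(4.117) = sign(4.117)*max(|4.117| - 3.13, 0) = 0.987
prox(1.8289) = sign(1.8289)*max(|1.8289| - 3.13, 0) = 0.0
prox(7.7192) = sign(7.7192)*max(|7.7192| - 3.13, 0) = 4.5892
prox(x) = [0.0, 0.987, 0.0, 4.5892]
||prox(x)||_1 = 0.0 + 0.987 + 0.0 + 4.5892 = 5.5762


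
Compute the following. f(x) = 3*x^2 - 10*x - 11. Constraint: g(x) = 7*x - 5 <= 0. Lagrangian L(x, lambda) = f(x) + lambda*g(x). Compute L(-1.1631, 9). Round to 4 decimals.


Step 1: Evaluate f(x).
f(-1.1631) = 3*(-1.1631)^2 - 10*(-1.1631) - 11 = 4.6894
Step 2: Evaluate g(x).
g(-1.1631) = 7*-1.1631 - 5 = -13.1417
Step 3: Compute Lagrangian.
L = 4.6894 + 9*-13.1417 = -113.5859


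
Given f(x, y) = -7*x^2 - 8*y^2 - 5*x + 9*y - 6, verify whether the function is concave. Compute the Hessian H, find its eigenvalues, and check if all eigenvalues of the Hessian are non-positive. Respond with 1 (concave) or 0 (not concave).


The Hessian of f(x,y) = -7*x^2 - 8*y^2 - 5*x + 9*y - 6 is:
H = [[-14, 0], [0, -16]]
Trace = -14 - 16 = -30
Determinant = -14*-16 - (0)^2 = 224
Discriminant = (-30)^2 - 4*224 = 4.0
Eigenvalues: lambda_1 = -16.0, lambda_2 = -14.0
The function is concave.

1


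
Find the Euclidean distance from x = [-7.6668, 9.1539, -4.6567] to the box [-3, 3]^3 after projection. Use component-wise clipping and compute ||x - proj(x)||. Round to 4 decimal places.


Project each component onto [-3, 3].
clip(-7.6668) = -3.0, clip(9.1539) = 3.0, clip(-4.6567) = -3.0
Projection = [-3.0, 3.0, -3.0]
Squared diffs: [21.779, 37.8705, 2.7447]
Distance = sqrt(62.3942) = 7.899


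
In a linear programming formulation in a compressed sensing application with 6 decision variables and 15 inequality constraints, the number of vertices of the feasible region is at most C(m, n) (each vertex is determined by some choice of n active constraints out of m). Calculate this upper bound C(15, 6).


Each vertex corresponds to some choice of n active constraints out of m, so the number of vertices is at most C(m, n) = m! / (n!(m-n)!).
m = 15, n = 6
Numerator: 15 * 14 * 13 * 12 * 11 * 10
Denominator: 6! = 720
C(15, 6) = 5005


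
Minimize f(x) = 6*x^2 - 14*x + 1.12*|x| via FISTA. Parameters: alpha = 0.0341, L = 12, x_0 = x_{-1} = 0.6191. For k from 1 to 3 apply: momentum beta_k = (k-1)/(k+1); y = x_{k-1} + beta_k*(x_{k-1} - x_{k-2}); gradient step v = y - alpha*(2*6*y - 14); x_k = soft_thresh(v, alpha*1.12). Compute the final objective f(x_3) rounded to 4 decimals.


FISTA on f(x) = 6*x^2 - 14*x + 1.12*|x|
L = 12, alpha = 0.0341
Iteration 1: beta = 0.0, y = 0.6191 + 0.0*(0.6191 - 0.6191) = 0.6191
  grad(y) = -6.5708, v = y - alpha*grad = 0.8432
  prox(v) = soft_thresh(0.8432, 0.0382) = 0.805
Iteration 2: beta = 0.3333, y = 0.805 + 0.3333*(0.805 - 0.6191) = 0.8669
  grad(y) = -3.5968, v = y - alpha*grad = 0.9896
  prox(v) = soft_thresh(0.9896, 0.0382) = 0.9514
Iteration 3: beta = 0.5, y = 0.9514 + 0.5*(0.9514 - 0.805) = 1.0246
  grad(y) = -1.7048, v = y - alpha*grad = 1.0827
  prox(v) = soft_thresh(1.0827, 0.0382) = 1.0445
f(x_3) = 6*1.0445^2 - 14*1.0445 + 1.12*|1.0445| = -6.9073


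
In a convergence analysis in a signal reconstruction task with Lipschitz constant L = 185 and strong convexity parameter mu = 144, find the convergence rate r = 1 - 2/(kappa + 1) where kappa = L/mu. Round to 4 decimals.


Step 1: Compute the condition number.
kappa = L/mu = 185/144 = 1.2847
Step 2: Compute the convergence rate.
r = 1 - 2/(kappa + 1) = 1 - 2*mu/(L + mu) = (L - mu)/(L + mu) = 41/329 = 0.1246


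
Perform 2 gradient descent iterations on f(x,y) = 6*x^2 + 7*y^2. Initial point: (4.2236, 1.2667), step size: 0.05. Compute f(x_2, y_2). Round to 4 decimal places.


Gradient descent on f(x,y) = 6*x^2 + 7*y^2.
Starting point: (4.2236, 1.2667), alpha = 0.05
Step 1: grad_x = 2*6*4.2236 = 50.6832, grad_y = 2*7*1.2667 = 17.7338
  x_1 = 4.2236 - 0.05*50.6832 = 1.6894
  y_1 = 1.2667 - 0.05*17.7338 = 0.38
Step 2: grad_x = 2*6*1.6894 = 20.2733, grad_y = 2*7*0.38 = 5.3201
  x_2 = 1.6894 - 0.05*20.2733 = 0.6758
  y_2 = 0.38 - 0.05*5.3201 = 0.114
f(0.6758, 0.114) = 6*0.6758^2 + 7*0.114^2 = 2.831
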